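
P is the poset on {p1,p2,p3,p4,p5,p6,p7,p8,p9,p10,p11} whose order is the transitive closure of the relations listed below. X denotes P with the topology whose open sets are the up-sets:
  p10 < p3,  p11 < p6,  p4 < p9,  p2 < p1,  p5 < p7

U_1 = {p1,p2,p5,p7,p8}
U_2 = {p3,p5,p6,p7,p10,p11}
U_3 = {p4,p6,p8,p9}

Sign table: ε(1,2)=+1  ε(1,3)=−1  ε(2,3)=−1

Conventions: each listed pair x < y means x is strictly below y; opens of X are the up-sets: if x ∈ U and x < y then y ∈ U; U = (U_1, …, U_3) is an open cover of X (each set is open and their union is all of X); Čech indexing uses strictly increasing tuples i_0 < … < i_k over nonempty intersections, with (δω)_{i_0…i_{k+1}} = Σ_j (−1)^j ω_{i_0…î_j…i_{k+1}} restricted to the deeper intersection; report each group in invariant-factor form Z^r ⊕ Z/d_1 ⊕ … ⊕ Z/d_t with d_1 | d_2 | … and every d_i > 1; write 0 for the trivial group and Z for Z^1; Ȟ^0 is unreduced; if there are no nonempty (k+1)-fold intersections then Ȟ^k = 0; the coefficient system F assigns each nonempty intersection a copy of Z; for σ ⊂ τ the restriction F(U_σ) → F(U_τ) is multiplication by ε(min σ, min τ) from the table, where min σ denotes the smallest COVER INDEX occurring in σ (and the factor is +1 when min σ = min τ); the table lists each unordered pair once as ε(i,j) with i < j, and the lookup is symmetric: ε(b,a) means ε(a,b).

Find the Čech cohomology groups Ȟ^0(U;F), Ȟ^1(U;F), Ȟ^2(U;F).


Ȟ^0(U;F) ≅ Z, Ȟ^1(U;F) ≅ Z and Ȟ^2(U;F) ≅ 0

nonempty intersections:
  U12={p5,p7} U13={p8} U23={p6}
C dims 3,3; δ0: rk 2, SNF 1^2
Ȟ^0: (3−2)−0=1 ⇒ Z
Ȟ^1: (3−0)−2=1 ⇒ Z
Ȟ^2: (0−0)−0=0 ⇒ 0


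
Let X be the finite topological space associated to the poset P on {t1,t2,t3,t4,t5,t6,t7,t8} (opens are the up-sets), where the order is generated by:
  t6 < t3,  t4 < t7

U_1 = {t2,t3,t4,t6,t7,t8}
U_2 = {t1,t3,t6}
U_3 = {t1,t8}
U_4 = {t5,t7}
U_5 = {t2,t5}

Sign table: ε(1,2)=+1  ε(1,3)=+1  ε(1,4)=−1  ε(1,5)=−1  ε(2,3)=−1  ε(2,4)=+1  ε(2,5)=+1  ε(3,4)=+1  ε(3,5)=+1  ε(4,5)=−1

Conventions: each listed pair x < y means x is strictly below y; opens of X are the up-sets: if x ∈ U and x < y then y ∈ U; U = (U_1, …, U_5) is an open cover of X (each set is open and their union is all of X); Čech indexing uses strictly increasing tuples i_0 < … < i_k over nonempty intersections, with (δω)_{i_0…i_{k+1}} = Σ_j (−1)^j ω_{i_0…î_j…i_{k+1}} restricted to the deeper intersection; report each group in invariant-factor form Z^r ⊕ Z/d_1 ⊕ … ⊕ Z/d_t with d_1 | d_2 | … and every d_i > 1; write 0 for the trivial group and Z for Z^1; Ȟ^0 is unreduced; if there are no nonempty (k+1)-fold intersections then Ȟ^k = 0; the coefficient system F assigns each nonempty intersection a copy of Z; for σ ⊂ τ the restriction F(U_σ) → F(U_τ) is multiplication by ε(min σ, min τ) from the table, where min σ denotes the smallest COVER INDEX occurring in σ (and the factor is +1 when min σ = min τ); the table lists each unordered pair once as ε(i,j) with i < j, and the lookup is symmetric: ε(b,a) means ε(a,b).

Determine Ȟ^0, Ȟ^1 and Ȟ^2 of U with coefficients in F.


Ȟ^0 ≅ 0, Ȟ^1 ≅ Z ⊕ Z/2 and Ȟ^2 ≅ 0

nerve of the cover:
  U12={t3,t6} U13={t8} U14={t7} U15={t2} U23={t1} U45={t5}
C dims 5,6; δ0: rk 5, SNF 1^4·2
Ȟ^0 = (5 − 5) − 0 = 0, so Ȟ^0 ≅ 0
Ȟ^1 = (6 − 0) − 5 = 1 plus torsion [2], so Ȟ^1 ≅ Z ⊕ Z/2
Ȟ^2 = (0 − 0) − 0 = 0, so Ȟ^2 ≅ 0


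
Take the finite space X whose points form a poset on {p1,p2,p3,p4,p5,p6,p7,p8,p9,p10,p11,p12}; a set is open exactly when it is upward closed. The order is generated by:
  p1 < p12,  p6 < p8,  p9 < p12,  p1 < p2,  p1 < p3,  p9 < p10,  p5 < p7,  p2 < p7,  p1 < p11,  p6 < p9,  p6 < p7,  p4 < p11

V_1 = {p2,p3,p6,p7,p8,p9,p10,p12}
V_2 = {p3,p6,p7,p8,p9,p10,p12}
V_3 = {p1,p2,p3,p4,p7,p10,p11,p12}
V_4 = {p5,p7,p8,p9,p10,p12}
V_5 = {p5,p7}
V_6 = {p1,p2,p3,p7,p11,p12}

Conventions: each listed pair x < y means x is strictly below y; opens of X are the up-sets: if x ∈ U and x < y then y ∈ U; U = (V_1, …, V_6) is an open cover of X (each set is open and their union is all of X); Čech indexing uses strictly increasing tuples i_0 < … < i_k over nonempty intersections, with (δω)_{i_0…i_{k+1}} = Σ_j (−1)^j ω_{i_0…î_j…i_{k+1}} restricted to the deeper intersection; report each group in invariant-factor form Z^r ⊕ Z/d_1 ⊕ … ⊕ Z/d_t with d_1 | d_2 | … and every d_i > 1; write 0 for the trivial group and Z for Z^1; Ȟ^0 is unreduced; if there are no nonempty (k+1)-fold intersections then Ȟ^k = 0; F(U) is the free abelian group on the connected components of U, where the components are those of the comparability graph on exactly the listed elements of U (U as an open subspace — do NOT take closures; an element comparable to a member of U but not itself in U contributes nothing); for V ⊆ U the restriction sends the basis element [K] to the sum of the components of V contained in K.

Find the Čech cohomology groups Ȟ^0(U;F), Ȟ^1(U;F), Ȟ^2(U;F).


nerve simplices:
  V12={p3,p6,p7,p8,p9,p10,p12} V13={p2,p3,p7,p10,p12} V14={p7,p8,p9,p10,p12} V15={p7} V16={p2,p3,p7,p12} V23={p3,p7,p10,p12} V24={p7,p8,p9,p10,p12} V25={p7} V26={p3,p7,p12} V34={p7,p10,p12} V35={p7} V36={p1,p2,p3,p7,p11,p12} V45={p5,p7} V46={p7,p12} V56={p7}
  V123={p3,p7,p10,p12} V124={p7,p8,p9,p10,p12} V125={p7} V126={p3,p7,p12} V134={p7,p10,p12} V135={p7} V136={p2,p3,p7,p12} V145={p7} V146={p7,p12} V156={p7} V234={p7,p10,p12} V235={p7} V236={p3,p7,p12} V245={p7} V246={p7,p12} V256={p7} V345={p7} V346={p7,p12} V356={p7} V456={p7}
  V1234={p7,p10,p12} V1235={p7} V1236={p3,p7,p12} V1245={p7} V1246={p7,p12} V1256={p7} V1345={p7} V1346={p7,p12} V1356={p7} V1456={p7} V2345={p7} V2346={p7,p12} V2356={p7} V2456={p7} V3456={p7}
  V12345={p7} V12346={p7,p12} V12356={p7} V12456={p7} V13456={p7} V23456={p7}
  V123456={p7}
components per intersection:
  V1: {p2,p6,p7,p8,p9,p10,p12} {p3}
  V2: {p3} {p6,p7,p8,p9,p10,p12}
  V3: {p1,p2,p3,p4,p7,p11,p12} {p10}
  V4: {p5,p7} {p8} {p9,p10,p12}
  V5: {p5,p7}
  V6: {p1,p2,p3,p7,p11,p12}
  V12: {p3} {p6,p7,p8,p9,p10,p12}
  V13: {p2,p7} {p3} {p10} {p12}
  V14: {p7} {p8} {p9,p10,p12}
  V15: {p7}
  V16: {p2,p7} {p3} {p12}
  V23: {p3} {p7} {p10} {p12}
  V24: {p7} {p8} {p9,p10,p12}
  V25: {p7}
  V26: {p3} {p7} {p12}
  V34: {p7} {p10} {p12}
  V35: {p7}
  V36: {p1,p2,p3,p7,p11,p12}
  V45: {p5,p7}
  V46: {p7} {p12}
  V56: {p7}
  V123: {p3} {p7} {p10} {p12}
  V124: {p7} {p8} {p9,p10,p12}
  V125: {p7}
  V126: {p3} {p7} {p12}
  V134: {p7} {p10} {p12}
  V135: {p7}
  V136: {p2,p7} {p3} {p12}
  V145: {p7}
  V146: {p7} {p12}
  V156: {p7}
  V234: {p7} {p10} {p12}
  V235: {p7}
  V236: {p3} {p7} {p12}
  V245: {p7}
  V246: {p7} {p12}
  V256: {p7}
  V345: {p7}
  V346: {p7} {p12}
  V356: {p7}
  V456: {p7}
  V1234: {p7} {p10} {p12}
  V1235: {p7}
  V1236: {p3} {p7} {p12}
  V1245: {p7}
  V1246: {p7} {p12}
  V1256: {p7}
  V1345: {p7}
  V1346: {p7} {p12}
  V1356: {p7}
  V1456: {p7}
  V2345: {p7}
  V2346: {p7} {p12}
  V2356: {p7}
  V2456: {p7}
  V3456: {p7}
  V12345: {p7}
  V12346: {p7} {p12}
  V12356: {p7}
  V12456: {p7}
  V13456: {p7}
  V23456: {p7}
  V123456: {p7}
C dims 11,33,38,22; δ0: rk 10, SNF 1^10; δ1: rk 22, SNF 1^22; δ2: rk 16, SNF 1^16
degree 0: 11−10−0 = 1 → Ȟ^0 ≅ Z
degree 1: 33−22−10 = 1 → Ȟ^1 ≅ Z
degree 2: 38−16−22 = 0 → Ȟ^2 ≅ 0

Ȟ^0(U;F) ≅ Z, Ȟ^1(U;F) ≅ Z and Ȟ^2(U;F) ≅ 0


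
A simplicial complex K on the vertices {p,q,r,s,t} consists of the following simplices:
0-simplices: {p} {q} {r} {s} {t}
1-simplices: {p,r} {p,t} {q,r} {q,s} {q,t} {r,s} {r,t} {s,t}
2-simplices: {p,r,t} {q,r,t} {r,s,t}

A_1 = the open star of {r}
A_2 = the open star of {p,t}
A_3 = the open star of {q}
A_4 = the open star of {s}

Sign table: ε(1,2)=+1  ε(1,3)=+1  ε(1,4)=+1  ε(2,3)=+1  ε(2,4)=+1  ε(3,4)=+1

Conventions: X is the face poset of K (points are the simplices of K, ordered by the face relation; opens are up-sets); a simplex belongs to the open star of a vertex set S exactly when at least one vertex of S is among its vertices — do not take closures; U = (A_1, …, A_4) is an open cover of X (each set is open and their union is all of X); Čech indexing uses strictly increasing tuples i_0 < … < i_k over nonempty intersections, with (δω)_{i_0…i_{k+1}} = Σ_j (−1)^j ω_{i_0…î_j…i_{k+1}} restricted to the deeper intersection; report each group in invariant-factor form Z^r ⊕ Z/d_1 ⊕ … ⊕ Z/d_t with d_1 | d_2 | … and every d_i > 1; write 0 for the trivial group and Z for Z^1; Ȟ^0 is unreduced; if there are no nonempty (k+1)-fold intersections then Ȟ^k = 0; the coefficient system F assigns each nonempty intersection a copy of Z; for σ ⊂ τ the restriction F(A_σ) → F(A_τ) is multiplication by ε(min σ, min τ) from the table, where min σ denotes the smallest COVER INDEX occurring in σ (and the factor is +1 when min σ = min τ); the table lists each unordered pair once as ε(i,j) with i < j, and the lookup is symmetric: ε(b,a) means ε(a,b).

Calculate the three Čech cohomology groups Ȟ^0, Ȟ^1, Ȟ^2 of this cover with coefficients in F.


Ȟ^0(U;F) ≅ Z, Ȟ^1(U;F) ≅ Z, Ȟ^2(U;F) ≅ 0

nonempty intersections:
  A1={{r},{p,r},{q,r},{r,s},{r,t},{p,r,t},{q,r,t},{r,s,t}} A2={{p},{t},{p,r},{p,t},{q,t},{r,t},{s,t},{p,r,t},{q,r,t},{r,s,t}} A3={{q},{q,r},{q,s},{q,t},{q,r,t}} A4={{s},{q,s},{r,s},{s,t},{r,s,t}}
  A12={{p,r},{r,t},{p,r,t},{q,r,t},{r,s,t}} A13={{q,r},{q,r,t}} A14={{r,s},{r,s,t}} A23={{q,t},{q,r,t}} A24={{s,t},{r,s,t}} A34={{q,s}}
  A123={{q,r,t}} A124={{r,s,t}}
C dims 4,6,2; δ0: rk 3, SNF 1^3; δ1: rk 2, SNF 1^2
Ȟ^0: (4−3)−0=1 ⇒ Z
Ȟ^1: (6−2)−3=1 ⇒ Z
Ȟ^2: (2−0)−2=0 ⇒ 0


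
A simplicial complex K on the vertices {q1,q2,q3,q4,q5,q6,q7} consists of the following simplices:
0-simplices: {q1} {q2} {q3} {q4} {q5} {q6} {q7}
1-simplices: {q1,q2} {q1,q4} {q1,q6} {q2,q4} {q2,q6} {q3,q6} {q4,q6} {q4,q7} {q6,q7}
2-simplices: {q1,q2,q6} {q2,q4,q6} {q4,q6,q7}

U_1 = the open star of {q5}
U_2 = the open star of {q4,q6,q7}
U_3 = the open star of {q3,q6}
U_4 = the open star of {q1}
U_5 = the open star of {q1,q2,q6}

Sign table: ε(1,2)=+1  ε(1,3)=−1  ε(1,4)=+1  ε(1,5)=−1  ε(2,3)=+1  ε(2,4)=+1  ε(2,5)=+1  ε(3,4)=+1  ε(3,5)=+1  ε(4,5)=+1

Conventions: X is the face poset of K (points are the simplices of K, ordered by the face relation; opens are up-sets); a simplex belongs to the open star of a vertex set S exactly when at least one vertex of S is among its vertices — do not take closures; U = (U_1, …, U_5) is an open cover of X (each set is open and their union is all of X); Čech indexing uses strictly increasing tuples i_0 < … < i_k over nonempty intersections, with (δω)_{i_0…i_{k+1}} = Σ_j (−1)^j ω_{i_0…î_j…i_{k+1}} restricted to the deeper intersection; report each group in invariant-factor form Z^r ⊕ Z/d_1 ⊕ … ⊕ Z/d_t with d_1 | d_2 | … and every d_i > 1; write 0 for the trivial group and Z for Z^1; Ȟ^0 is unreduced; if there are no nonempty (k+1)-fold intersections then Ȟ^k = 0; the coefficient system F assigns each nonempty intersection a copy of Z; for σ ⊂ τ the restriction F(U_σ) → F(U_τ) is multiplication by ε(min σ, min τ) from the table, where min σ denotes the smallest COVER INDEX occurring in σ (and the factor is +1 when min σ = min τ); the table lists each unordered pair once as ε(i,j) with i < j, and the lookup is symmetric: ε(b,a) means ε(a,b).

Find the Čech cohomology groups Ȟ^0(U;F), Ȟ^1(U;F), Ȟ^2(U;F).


Ȟ^0 = Z^2, Ȟ^1 = 0 and Ȟ^2 = 0

nerve simplices:
  U1={{q5}} U2={{q4},{q6},{q7},{q1,q4},{q1,q6},{q2,q4},{q2,q6},{q3,q6},{q4,q6},{q4,q7},{q6,q7},{q1,q2,q6},{q2,q4,q6},{q4,q6,q7}} U3={{q3},{q6},{q1,q6},{q2,q6},{q3,q6},{q4,q6},{q6,q7},{q1,q2,q6},{q2,q4,q6},{q4,q6,q7}} U4={{q1},{q1,q2},{q1,q4},{q1,q6},{q1,q2,q6}} U5={{q1},{q2},{q6},{q1,q2},{q1,q4},{q1,q6},{q2,q4},{q2,q6},{q3,q6},{q4,q6},{q6,q7},{q1,q2,q6},{q2,q4,q6},{q4,q6,q7}}
  U23={{q6},{q1,q6},{q2,q6},{q3,q6},{q4,q6},{q6,q7},{q1,q2,q6},{q2,q4,q6},{q4,q6,q7}} U24={{q1,q4},{q1,q6},{q1,q2,q6}} U25={{q6},{q1,q4},{q1,q6},{q2,q4},{q2,q6},{q3,q6},{q4,q6},{q6,q7},{q1,q2,q6},{q2,q4,q6},{q4,q6,q7}} U34={{q1,q6},{q1,q2,q6}} U35={{q6},{q1,q6},{q2,q6},{q3,q6},{q4,q6},{q6,q7},{q1,q2,q6},{q2,q4,q6},{q4,q6,q7}} U45={{q1},{q1,q2},{q1,q4},{q1,q6},{q1,q2,q6}}
  U234={{q1,q6},{q1,q2,q6}} U235={{q6},{q1,q6},{q2,q6},{q3,q6},{q4,q6},{q6,q7},{q1,q2,q6},{q2,q4,q6},{q4,q6,q7}} U245={{q1,q4},{q1,q6},{q1,q2,q6}} U345={{q1,q6},{q1,q2,q6}}
  U2345={{q1,q6},{q1,q2,q6}}
C dims 5,6,4,1; δ0: rk 3, SNF 1^3; δ1: rk 3, SNF 1^3; δ2: rk 1, SNF 1^1
degree 0: 5−3−0 = 2 → Ȟ^0 ≅ Z^2
degree 1: 6−3−3 = 0 → Ȟ^1 ≅ 0
degree 2: 4−1−3 = 0 → Ȟ^2 ≅ 0


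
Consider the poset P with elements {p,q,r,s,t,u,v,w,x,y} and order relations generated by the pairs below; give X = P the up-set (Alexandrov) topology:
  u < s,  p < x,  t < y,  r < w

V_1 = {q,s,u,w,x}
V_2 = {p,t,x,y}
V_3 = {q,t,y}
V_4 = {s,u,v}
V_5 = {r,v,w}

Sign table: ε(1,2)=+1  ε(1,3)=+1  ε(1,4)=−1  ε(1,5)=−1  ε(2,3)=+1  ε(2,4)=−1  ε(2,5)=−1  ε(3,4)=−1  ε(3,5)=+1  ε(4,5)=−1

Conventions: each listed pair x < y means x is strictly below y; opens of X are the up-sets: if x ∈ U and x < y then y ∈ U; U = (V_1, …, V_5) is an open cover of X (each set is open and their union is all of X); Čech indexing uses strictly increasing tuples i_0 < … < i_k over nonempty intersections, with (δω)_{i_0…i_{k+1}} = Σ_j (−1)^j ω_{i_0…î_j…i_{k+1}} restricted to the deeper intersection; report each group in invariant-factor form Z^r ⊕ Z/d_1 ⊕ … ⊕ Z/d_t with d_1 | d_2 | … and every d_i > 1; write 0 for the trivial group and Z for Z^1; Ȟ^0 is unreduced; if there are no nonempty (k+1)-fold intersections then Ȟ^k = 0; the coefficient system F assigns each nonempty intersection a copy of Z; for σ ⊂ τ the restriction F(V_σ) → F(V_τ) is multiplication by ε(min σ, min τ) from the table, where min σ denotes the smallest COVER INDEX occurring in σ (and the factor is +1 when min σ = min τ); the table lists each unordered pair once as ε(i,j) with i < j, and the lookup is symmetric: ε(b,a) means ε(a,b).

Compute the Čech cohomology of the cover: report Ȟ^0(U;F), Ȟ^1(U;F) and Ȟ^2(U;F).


nerve simplices:
  V12={x} V13={q} V14={s,u} V15={w} V23={t,y} V45={v}
C dims 5,6; δ0: rk 5, SNF 1^4·2
degree 0: 5−5−0 = 0 → Ȟ^0 ≅ 0
degree 1: 6−0−5 = 1 plus torsion [2] → Ȟ^1 ≅ Z ⊕ Z/2
degree 2: 0−0−0 = 0 → Ȟ^2 ≅ 0

Ȟ^0 = 0,  Ȟ^1 = Z ⊕ Z/2,  Ȟ^2 = 0


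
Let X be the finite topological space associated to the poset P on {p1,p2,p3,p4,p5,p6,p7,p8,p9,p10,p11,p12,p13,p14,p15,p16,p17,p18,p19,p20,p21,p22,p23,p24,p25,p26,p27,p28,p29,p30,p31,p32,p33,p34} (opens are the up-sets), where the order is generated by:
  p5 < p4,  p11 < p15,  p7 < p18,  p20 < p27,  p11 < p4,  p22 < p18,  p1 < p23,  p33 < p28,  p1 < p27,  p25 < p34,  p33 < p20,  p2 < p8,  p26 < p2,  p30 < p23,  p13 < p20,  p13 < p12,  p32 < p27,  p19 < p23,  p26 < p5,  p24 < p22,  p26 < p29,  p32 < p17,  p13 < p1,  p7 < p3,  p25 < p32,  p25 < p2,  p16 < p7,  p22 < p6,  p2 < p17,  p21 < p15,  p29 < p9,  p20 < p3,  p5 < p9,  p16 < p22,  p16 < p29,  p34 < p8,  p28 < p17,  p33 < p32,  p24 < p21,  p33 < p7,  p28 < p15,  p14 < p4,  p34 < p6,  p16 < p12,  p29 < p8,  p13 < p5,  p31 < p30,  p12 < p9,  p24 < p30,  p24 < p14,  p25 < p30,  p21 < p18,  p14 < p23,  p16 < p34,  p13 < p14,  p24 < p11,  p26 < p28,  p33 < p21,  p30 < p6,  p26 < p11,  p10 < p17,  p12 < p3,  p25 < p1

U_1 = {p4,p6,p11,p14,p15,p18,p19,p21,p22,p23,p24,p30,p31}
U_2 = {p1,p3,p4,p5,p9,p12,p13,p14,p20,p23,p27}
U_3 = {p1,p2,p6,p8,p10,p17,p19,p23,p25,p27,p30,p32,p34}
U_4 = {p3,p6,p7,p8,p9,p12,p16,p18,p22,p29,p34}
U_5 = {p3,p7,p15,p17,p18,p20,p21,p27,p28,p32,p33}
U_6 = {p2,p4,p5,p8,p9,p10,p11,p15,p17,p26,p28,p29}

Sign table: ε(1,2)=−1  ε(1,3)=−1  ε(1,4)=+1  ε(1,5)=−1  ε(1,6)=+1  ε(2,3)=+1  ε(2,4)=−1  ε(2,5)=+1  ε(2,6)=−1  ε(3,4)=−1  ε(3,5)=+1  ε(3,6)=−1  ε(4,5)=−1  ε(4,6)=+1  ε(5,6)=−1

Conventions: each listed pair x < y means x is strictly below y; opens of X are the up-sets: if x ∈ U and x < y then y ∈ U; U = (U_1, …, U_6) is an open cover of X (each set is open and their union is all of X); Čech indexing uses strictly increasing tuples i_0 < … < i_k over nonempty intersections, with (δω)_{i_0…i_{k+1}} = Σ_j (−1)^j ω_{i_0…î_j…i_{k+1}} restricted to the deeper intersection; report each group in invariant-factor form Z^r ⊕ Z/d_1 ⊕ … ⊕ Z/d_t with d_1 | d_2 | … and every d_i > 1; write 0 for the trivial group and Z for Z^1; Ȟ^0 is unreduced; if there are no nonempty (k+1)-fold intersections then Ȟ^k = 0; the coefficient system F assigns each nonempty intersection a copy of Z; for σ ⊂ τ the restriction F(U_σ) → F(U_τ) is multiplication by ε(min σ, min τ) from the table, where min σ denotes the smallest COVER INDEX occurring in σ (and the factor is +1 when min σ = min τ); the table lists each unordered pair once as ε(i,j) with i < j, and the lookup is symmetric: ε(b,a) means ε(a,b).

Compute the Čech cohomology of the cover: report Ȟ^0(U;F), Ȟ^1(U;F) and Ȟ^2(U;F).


Ȟ^0 ≅ Z; Ȟ^1 ≅ 0; Ȟ^2 ≅ Z/2

cover nerve:
  U12={p4,p14,p23} U13={p6,p19,p23,p30} U14={p6,p18,p22} U15={p15,p18,p21} U16={p4,p11,p15} U23={p1,p23,p27} U24={p3,p9,p12} U25={p3,p20,p27} U26={p4,p5,p9} U34={p6,p8,p34} U35={p17,p27,p32} U36={p2,p8,p10,p17} U45={p3,p7,p18} U46={p8,p9,p29} U56={p15,p17,p28}
  U123={p23} U126={p4} U134={p6} U145={p18} U156={p15} U235={p27} U245={p3} U246={p9} U346={p8} U356={p17}
C dims 6,15,10; δ0: rk 5, SNF 1^5; δ1: rk 10, SNF 1^9·2
Ȟ^0: (6−5)−0=1 ⇒ Z
Ȟ^1: (15−10)−5=0 ⇒ 0
Ȟ^2: (10−0)−10=0 plus torsion [2] ⇒ Z/2


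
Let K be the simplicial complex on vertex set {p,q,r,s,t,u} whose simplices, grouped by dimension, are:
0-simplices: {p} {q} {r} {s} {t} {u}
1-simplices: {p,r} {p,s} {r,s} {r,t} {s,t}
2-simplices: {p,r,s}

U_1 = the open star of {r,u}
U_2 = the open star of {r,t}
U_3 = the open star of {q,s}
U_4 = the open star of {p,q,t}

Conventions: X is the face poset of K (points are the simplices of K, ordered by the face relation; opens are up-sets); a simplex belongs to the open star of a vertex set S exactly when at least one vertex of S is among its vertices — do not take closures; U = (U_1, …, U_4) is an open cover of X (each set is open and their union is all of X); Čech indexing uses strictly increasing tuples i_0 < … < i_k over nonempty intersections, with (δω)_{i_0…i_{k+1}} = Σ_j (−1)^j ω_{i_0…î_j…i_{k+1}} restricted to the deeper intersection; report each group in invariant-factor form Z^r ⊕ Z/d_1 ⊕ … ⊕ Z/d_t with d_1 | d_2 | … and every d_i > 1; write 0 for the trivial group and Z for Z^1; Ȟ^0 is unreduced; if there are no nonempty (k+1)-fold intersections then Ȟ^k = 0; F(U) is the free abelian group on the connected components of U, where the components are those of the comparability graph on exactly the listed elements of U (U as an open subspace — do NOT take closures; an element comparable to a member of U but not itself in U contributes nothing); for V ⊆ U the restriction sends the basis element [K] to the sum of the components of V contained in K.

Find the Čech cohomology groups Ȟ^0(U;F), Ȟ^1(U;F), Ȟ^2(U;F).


cover nerve:
  U1={{r},{u},{p,r},{r,s},{r,t},{p,r,s}} U2={{r},{t},{p,r},{r,s},{r,t},{s,t},{p,r,s}} U3={{q},{s},{p,s},{r,s},{s,t},{p,r,s}} U4={{p},{q},{t},{p,r},{p,s},{r,t},{s,t},{p,r,s}}
  U12={{r},{p,r},{r,s},{r,t},{p,r,s}} U13={{r,s},{p,r,s}} U14={{p,r},{r,t},{p,r,s}} U23={{r,s},{s,t},{p,r,s}} U24={{t},{p,r},{r,t},{s,t},{p,r,s}} U34={{q},{p,s},{s,t},{p,r,s}}
  U123={{r,s},{p,r,s}} U124={{p,r},{r,t},{p,r,s}} U134={{p,r,s}} U234={{s,t},{p,r,s}}
  U1234={{p,r,s}}
components per intersection:
  U1: {{r},{p,r},{r,s},{r,t},{p,r,s}} {{u}}
  U2: {{r},{t},{p,r},{r,s},{r,t},{s,t},{p,r,s}}
  U3: {{q}} {{s},{p,s},{r,s},{s,t},{p,r,s}}
  U4: {{p},{p,r},{p,s},{p,r,s}} {{q}} {{t},{r,t},{s,t}}
  U12: {{r},{p,r},{r,s},{r,t},{p,r,s}}
  U13: {{r,s},{p,r,s}}
  U14: {{p,r},{p,r,s}} {{r,t}}
  U23: {{r,s},{p,r,s}} {{s,t}}
  U24: {{t},{r,t},{s,t}} {{p,r},{p,r,s}}
  U34: {{q}} {{p,s},{p,r,s}} {{s,t}}
  U123: {{r,s},{p,r,s}}
  U124: {{p,r},{p,r,s}} {{r,t}}
  U134: {{p,r,s}}
  U234: {{s,t}} {{p,r,s}}
  U1234: {{p,r,s}}
C dims 8,11,6,1; δ0: rk 5, SNF 1^5; δ1: rk 5, SNF 1^5; δ2: rk 1, SNF 1^1
Ȟ^0: (8−5)−0=3 ⇒ Z^3
Ȟ^1: (11−5)−5=1 ⇒ Z
Ȟ^2: (6−1)−5=0 ⇒ 0

Ȟ^0(U;F) ≅ Z^3; Ȟ^1(U;F) ≅ Z; Ȟ^2(U;F) ≅ 0


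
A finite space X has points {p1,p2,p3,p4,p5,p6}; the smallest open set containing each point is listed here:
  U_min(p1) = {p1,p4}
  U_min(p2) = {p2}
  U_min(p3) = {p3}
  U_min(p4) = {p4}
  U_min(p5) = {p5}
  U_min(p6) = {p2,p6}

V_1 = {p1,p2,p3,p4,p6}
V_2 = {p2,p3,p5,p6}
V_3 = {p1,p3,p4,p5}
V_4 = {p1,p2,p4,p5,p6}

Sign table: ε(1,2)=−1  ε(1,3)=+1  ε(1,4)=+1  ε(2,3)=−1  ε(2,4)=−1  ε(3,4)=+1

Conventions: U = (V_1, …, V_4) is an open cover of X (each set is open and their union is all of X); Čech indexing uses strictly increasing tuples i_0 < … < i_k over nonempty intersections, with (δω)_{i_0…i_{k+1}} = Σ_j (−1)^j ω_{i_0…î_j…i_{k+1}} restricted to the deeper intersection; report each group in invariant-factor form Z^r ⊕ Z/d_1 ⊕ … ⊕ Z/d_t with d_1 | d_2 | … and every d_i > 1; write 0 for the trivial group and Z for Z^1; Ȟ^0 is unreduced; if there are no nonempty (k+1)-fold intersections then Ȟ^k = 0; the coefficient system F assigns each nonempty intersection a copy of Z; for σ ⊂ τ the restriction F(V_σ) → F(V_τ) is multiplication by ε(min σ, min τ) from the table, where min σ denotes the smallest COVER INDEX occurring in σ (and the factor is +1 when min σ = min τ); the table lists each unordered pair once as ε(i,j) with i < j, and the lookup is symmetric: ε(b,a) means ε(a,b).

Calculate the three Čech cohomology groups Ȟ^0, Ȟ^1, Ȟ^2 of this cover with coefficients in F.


nonempty overlaps:
  V12={p2,p3,p6} V13={p1,p3,p4} V14={p1,p2,p4,p6} V23={p3,p5} V24={p2,p5,p6} V34={p1,p4,p5}
  V123={p3} V124={p2,p6} V134={p1,p4} V234={p5}
C dims 4,6,4; δ0: rk 3, SNF 1^3; δ1: rk 3, SNF 1^3
degree 0: 4−3−0 = 1 → Ȟ^0 ≅ Z
degree 1: 6−3−3 = 0 → Ȟ^1 ≅ 0
degree 2: 4−0−3 = 1 → Ȟ^2 ≅ Z

Ȟ^0 ≅ Z, Ȟ^1 ≅ 0 and Ȟ^2 ≅ Z


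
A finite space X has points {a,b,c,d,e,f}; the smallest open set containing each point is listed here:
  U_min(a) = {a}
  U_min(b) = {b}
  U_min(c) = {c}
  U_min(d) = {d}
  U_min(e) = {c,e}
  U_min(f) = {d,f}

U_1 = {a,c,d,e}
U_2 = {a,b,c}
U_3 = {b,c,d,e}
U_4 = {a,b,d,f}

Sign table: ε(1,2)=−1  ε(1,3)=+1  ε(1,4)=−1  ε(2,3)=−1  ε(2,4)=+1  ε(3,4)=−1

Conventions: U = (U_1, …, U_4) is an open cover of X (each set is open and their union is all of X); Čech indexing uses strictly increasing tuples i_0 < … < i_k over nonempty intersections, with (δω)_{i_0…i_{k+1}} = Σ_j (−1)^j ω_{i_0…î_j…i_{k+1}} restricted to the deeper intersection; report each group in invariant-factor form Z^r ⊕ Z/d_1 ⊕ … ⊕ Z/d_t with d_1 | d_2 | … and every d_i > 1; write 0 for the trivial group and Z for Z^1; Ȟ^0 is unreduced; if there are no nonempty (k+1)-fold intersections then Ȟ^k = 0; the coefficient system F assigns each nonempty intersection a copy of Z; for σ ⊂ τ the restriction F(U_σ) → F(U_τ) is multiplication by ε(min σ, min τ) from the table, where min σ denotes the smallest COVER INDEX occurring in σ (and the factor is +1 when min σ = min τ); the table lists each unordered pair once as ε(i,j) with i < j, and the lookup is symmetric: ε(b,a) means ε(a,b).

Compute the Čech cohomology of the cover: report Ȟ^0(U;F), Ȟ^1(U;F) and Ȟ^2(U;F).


intersection data:
  U12={a,c} U13={c,d,e} U14={a,d} U23={b,c} U24={a,b} U34={b,d}
  U123={c} U124={a} U134={d} U234={b}
C dims 4,6,4; δ0: rk 3, SNF 1^3; δ1: rk 3, SNF 1^3
Ȟ^0 = (4 − 3) − 0 = 1, so Ȟ^0 ≅ Z
Ȟ^1 = (6 − 3) − 3 = 0, so Ȟ^1 ≅ 0
Ȟ^2 = (4 − 0) − 3 = 1, so Ȟ^2 ≅ Z

Ȟ^0 ≅ Z, Ȟ^1 ≅ 0, Ȟ^2 ≅ Z


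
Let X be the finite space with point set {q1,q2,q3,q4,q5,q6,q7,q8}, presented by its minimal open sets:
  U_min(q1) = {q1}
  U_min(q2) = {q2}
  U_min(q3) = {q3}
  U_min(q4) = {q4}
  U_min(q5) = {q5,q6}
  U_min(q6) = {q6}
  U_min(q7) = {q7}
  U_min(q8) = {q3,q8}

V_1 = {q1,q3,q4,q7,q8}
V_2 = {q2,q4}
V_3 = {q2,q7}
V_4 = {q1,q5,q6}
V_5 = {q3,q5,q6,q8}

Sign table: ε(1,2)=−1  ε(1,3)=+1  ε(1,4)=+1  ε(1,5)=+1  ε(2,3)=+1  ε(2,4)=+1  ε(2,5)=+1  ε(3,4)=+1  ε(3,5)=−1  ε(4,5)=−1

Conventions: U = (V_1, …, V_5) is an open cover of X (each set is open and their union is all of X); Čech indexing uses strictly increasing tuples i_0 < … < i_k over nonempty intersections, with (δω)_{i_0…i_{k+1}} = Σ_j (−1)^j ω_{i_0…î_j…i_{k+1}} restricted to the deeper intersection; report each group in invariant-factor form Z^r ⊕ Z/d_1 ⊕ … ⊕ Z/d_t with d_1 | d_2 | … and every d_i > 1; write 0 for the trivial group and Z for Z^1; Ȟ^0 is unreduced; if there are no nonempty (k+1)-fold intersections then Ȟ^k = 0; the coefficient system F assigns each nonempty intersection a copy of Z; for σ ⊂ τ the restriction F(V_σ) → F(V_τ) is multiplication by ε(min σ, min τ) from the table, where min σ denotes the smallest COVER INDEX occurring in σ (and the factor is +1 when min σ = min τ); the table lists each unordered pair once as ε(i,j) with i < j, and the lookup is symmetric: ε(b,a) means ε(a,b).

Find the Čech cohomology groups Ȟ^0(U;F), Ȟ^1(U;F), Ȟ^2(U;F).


intersection data:
  V12={q4} V13={q7} V14={q1} V15={q3,q8} V23={q2} V45={q5,q6}
C dims 5,6; δ0: rk 5, SNF 1^4·2
Ȟ^0 = (5 − 5) − 0 = 0, so Ȟ^0 ≅ 0
Ȟ^1 = (6 − 0) − 5 = 1 plus torsion [2], so Ȟ^1 ≅ Z ⊕ Z/2
Ȟ^2 = (0 − 0) − 0 = 0, so Ȟ^2 ≅ 0

Ȟ^0 ≅ 0, Ȟ^1 ≅ Z ⊕ Z/2, Ȟ^2 ≅ 0


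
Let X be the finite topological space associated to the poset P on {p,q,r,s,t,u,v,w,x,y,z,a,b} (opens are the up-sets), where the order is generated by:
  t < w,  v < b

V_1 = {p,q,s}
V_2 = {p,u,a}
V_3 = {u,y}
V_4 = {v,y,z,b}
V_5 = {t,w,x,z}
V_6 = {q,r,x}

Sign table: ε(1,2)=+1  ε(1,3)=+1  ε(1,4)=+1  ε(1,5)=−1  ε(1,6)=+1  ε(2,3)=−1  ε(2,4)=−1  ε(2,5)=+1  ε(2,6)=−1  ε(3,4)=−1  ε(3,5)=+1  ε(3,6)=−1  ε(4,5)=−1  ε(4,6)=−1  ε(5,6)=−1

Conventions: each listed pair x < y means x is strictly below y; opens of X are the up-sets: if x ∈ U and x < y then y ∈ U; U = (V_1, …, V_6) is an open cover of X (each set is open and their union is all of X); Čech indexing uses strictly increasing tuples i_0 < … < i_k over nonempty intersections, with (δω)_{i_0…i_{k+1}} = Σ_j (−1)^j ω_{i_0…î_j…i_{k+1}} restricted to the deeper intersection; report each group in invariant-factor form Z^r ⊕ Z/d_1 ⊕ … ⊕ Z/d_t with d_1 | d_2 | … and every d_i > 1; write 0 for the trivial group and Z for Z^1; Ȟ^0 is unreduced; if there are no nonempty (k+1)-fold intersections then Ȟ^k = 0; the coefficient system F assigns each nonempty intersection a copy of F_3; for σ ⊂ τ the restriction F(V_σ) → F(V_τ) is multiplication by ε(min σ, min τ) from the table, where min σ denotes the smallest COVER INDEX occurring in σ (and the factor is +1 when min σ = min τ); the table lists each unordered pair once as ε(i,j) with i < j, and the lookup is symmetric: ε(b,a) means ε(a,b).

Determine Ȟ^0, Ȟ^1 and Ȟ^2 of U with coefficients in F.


Ȟ^0 = Z/3; Ȟ^1 = Z/3; Ȟ^2 = 0

cover nerve:
  V12={p} V16={q} V23={u} V34={y} V45={z} V56={x}
C dims 6,6; δ0: rk_F3 5
Ȟ^0: (6−5)−0=1 ⇒ Z/3
Ȟ^1: (6−0)−5=1 ⇒ Z/3
Ȟ^2: (0−0)−0=0 ⇒ 0


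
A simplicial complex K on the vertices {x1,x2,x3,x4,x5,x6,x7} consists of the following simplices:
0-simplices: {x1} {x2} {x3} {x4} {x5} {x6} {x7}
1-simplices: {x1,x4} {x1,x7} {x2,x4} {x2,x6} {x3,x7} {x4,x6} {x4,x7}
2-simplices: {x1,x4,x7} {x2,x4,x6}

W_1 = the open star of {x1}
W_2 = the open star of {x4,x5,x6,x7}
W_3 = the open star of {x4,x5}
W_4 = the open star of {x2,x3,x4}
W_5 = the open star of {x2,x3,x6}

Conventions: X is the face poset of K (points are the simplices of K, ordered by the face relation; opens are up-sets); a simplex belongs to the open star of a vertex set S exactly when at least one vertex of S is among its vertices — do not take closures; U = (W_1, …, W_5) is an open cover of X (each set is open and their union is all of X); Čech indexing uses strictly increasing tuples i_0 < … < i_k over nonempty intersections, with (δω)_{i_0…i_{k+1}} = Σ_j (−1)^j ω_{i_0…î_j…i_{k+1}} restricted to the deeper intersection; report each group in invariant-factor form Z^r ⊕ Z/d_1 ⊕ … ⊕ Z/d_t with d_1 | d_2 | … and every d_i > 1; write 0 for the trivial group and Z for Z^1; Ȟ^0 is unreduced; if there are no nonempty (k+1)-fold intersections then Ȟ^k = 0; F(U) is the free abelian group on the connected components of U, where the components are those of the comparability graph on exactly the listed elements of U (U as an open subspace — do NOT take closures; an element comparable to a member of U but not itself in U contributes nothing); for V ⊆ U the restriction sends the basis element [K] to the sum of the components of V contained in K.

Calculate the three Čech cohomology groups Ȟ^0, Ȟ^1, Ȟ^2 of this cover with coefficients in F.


nonempty intersections:
  W1={{x1},{x1,x4},{x1,x7},{x1,x4,x7}} W2={{x4},{x5},{x6},{x7},{x1,x4},{x1,x7},{x2,x4},{x2,x6},{x3,x7},{x4,x6},{x4,x7},{x1,x4,x7},{x2,x4,x6}} W3={{x4},{x5},{x1,x4},{x2,x4},{x4,x6},{x4,x7},{x1,x4,x7},{x2,x4,x6}} W4={{x2},{x3},{x4},{x1,x4},{x2,x4},{x2,x6},{x3,x7},{x4,x6},{x4,x7},{x1,x4,x7},{x2,x4,x6}} W5={{x2},{x3},{x6},{x2,x4},{x2,x6},{x3,x7},{x4,x6},{x2,x4,x6}}
  W12={{x1,x4},{x1,x7},{x1,x4,x7}} W13={{x1,x4},{x1,x4,x7}} W14={{x1,x4},{x1,x4,x7}} W23={{x4},{x5},{x1,x4},{x2,x4},{x4,x6},{x4,x7},{x1,x4,x7},{x2,x4,x6}} W24={{x4},{x1,x4},{x2,x4},{x2,x6},{x3,x7},{x4,x6},{x4,x7},{x1,x4,x7},{x2,x4,x6}} W25={{x6},{x2,x4},{x2,x6},{x3,x7},{x4,x6},{x2,x4,x6}} W34={{x4},{x1,x4},{x2,x4},{x4,x6},{x4,x7},{x1,x4,x7},{x2,x4,x6}} W35={{x2,x4},{x4,x6},{x2,x4,x6}} W45={{x2},{x3},{x2,x4},{x2,x6},{x3,x7},{x4,x6},{x2,x4,x6}}
  W123={{x1,x4},{x1,x4,x7}} W124={{x1,x4},{x1,x4,x7}} W134={{x1,x4},{x1,x4,x7}} W234={{x4},{x1,x4},{x2,x4},{x4,x6},{x4,x7},{x1,x4,x7},{x2,x4,x6}} W235={{x2,x4},{x4,x6},{x2,x4,x6}} W245={{x2,x4},{x2,x6},{x3,x7},{x4,x6},{x2,x4,x6}} W345={{x2,x4},{x4,x6},{x2,x4,x6}}
  W1234={{x1,x4},{x1,x4,x7}} W2345={{x2,x4},{x4,x6},{x2,x4,x6}}
components per intersection:
  W1: {{x1},{x1,x4},{x1,x7},{x1,x4,x7}}
  W2: {{x4},{x6},{x7},{x1,x4},{x1,x7},{x2,x4},{x2,x6},{x3,x7},{x4,x6},{x4,x7},{x1,x4,x7},{x2,x4,x6}} {{x5}}
  W3: {{x4},{x1,x4},{x2,x4},{x4,x6},{x4,x7},{x1,x4,x7},{x2,x4,x6}} {{x5}}
  W4: {{x2},{x4},{x1,x4},{x2,x4},{x2,x6},{x4,x6},{x4,x7},{x1,x4,x7},{x2,x4,x6}} {{x3},{x3,x7}}
  W5: {{x2},{x6},{x2,x4},{x2,x6},{x4,x6},{x2,x4,x6}} {{x3},{x3,x7}}
  W12: {{x1,x4},{x1,x7},{x1,x4,x7}}
  W13: {{x1,x4},{x1,x4,x7}}
  W14: {{x1,x4},{x1,x4,x7}}
  W23: {{x4},{x1,x4},{x2,x4},{x4,x6},{x4,x7},{x1,x4,x7},{x2,x4,x6}} {{x5}}
  W24: {{x4},{x1,x4},{x2,x4},{x2,x6},{x4,x6},{x4,x7},{x1,x4,x7},{x2,x4,x6}} {{x3,x7}}
  W25: {{x6},{x2,x4},{x2,x6},{x4,x6},{x2,x4,x6}} {{x3,x7}}
  W34: {{x4},{x1,x4},{x2,x4},{x4,x6},{x4,x7},{x1,x4,x7},{x2,x4,x6}}
  W35: {{x2,x4},{x4,x6},{x2,x4,x6}}
  W45: {{x2},{x2,x4},{x2,x6},{x4,x6},{x2,x4,x6}} {{x3},{x3,x7}}
  W123: {{x1,x4},{x1,x4,x7}}
  W124: {{x1,x4},{x1,x4,x7}}
  W134: {{x1,x4},{x1,x4,x7}}
  W234: {{x4},{x1,x4},{x2,x4},{x4,x6},{x4,x7},{x1,x4,x7},{x2,x4,x6}}
  W235: {{x2,x4},{x4,x6},{x2,x4,x6}}
  W245: {{x2,x4},{x2,x6},{x4,x6},{x2,x4,x6}} {{x3,x7}}
  W345: {{x2,x4},{x4,x6},{x2,x4,x6}}
  W1234: {{x1,x4},{x1,x4,x7}}
  W2345: {{x2,x4},{x4,x6},{x2,x4,x6}}
C dims 9,13,8,2; δ0: rk 7, SNF 1^7; δ1: rk 6, SNF 1^6; δ2: rk 2, SNF 1^2
Ȟ^0: (9−7)−0=2 ⇒ Z^2
Ȟ^1: (13−6)−7=0 ⇒ 0
Ȟ^2: (8−2)−6=0 ⇒ 0

Ȟ^0 = Z^2, Ȟ^1 = 0 and Ȟ^2 = 0


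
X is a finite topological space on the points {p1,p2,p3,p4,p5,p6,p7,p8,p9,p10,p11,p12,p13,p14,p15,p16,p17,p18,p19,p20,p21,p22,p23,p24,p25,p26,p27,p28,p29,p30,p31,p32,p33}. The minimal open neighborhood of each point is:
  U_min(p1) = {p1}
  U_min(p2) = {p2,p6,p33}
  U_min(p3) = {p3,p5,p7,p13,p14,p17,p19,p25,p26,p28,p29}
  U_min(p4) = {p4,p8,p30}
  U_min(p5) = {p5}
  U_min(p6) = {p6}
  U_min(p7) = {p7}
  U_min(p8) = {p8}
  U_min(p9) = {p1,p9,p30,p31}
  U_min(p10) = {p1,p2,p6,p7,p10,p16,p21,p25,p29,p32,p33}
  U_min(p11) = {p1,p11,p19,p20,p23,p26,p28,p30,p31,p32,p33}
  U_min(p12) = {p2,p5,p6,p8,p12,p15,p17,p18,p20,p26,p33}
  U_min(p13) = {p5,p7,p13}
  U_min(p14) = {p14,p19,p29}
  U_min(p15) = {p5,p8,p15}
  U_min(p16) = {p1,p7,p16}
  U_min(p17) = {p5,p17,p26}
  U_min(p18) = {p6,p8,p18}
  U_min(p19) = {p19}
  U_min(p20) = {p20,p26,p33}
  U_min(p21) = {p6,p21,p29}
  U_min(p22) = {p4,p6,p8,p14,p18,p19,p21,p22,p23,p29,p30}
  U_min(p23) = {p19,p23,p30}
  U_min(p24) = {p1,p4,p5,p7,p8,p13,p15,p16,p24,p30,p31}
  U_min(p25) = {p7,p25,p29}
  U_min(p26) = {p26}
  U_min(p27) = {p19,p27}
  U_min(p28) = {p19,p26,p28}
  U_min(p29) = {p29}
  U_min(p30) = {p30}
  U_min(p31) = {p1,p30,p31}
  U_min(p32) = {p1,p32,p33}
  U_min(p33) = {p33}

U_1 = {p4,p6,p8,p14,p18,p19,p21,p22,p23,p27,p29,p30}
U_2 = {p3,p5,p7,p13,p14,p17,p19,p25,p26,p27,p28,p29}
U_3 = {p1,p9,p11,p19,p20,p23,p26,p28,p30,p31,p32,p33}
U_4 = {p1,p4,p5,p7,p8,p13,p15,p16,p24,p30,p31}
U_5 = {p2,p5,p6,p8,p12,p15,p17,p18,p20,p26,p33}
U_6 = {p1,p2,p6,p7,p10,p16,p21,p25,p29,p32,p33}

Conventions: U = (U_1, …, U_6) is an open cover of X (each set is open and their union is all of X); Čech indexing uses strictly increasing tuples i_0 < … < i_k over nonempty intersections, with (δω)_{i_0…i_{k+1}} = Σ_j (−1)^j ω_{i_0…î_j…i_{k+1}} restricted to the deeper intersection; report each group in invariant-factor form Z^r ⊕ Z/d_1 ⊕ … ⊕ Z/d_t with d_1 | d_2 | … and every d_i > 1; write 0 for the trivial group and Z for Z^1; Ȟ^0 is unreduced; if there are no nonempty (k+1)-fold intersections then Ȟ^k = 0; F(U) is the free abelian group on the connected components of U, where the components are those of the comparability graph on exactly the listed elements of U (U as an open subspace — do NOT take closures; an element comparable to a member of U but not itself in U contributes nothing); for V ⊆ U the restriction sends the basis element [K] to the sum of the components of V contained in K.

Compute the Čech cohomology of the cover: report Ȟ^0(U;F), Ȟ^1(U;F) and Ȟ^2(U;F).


intersection data:
  U12={p14,p19,p27,p29} U13={p19,p23,p30} U14={p4,p8,p30} U15={p6,p8,p18} U16={p6,p21,p29} U23={p19,p26,p28} U24={p5,p7,p13} U25={p5,p17,p26} U26={p7,p25,p29} U34={p1,p30,p31} U35={p20,p26,p33} U36={p1,p32,p33} U45={p5,p8,p15} U46={p1,p7,p16} U56={p2,p6,p33}
  U123={p19} U126={p29} U134={p30} U145={p8} U156={p6} U235={p26} U245={p5} U246={p7} U346={p1} U356={p33}
components per intersection:
  U1: {p4,p6,p8,p14,p18,p19,p21,p22,p23,p27,p29,p30}
  U2: {p3,p5,p7,p13,p14,p17,p19,p25,p26,p27,p28,p29}
  U3: {p1,p9,p11,p19,p20,p23,p26,p28,p30,p31,p32,p33}
  U4: {p1,p4,p5,p7,p8,p13,p15,p16,p24,p30,p31}
  U5: {p2,p5,p6,p8,p12,p15,p17,p18,p20,p26,p33}
  U6: {p1,p2,p6,p7,p10,p16,p21,p25,p29,p32,p33}
  U12: {p14,p19,p27,p29}
  U13: {p19,p23,p30}
  U14: {p4,p8,p30}
  U15: {p6,p8,p18}
  U16: {p6,p21,p29}
  U23: {p19,p26,p28}
  U24: {p5,p7,p13}
  U25: {p5,p17,p26}
  U26: {p7,p25,p29}
  U34: {p1,p30,p31}
  U35: {p20,p26,p33}
  U36: {p1,p32,p33}
  U45: {p5,p8,p15}
  U46: {p1,p7,p16}
  U56: {p2,p6,p33}
  U123: {p19}
  U126: {p29}
  U134: {p30}
  U145: {p8}
  U156: {p6}
  U235: {p26}
  U245: {p5}
  U246: {p7}
  U346: {p1}
  U356: {p33}
C dims 6,15,10; δ0: rk 5, SNF 1^5; δ1: rk 10, SNF 1^9·2
Ȟ^0 = (6 − 5) − 0 = 1, so Ȟ^0 ≅ Z
Ȟ^1 = (15 − 10) − 5 = 0, so Ȟ^1 ≅ 0
Ȟ^2 = (10 − 0) − 10 = 0 plus torsion [2], so Ȟ^2 ≅ Z/2

Ȟ^0 ≅ Z, Ȟ^1 ≅ 0, Ȟ^2 ≅ Z/2


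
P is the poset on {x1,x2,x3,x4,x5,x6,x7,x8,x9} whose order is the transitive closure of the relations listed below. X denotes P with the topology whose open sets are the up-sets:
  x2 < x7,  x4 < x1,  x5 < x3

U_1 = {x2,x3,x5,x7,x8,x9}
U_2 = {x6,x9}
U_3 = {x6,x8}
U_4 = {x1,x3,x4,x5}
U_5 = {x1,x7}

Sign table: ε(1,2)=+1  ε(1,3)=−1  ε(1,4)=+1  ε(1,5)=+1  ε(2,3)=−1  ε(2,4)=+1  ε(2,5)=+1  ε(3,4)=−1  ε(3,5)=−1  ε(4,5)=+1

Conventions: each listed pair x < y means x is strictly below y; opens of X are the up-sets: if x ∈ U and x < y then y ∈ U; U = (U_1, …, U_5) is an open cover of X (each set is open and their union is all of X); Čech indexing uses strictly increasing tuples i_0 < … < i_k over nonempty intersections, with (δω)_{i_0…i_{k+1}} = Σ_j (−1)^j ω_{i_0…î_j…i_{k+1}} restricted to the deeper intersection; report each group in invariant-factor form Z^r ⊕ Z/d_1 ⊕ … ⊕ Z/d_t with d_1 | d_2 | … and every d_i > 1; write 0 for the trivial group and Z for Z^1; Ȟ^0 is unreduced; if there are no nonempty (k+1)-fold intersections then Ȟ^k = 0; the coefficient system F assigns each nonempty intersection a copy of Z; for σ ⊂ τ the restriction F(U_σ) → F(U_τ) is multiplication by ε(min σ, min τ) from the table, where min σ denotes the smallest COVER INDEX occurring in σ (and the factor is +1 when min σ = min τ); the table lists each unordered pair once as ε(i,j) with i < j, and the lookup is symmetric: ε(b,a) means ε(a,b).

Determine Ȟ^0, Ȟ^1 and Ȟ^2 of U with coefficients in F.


cover nerve:
  U12={x9} U13={x8} U14={x3,x5} U15={x7} U23={x6} U45={x1}
C dims 5,6; δ0: rk 4, SNF 1^4
Ȟ^0: (5−4)−0=1 ⇒ Z
Ȟ^1: (6−0)−4=2 ⇒ Z^2
Ȟ^2: (0−0)−0=0 ⇒ 0

Ȟ^0(U;F) ≅ Z,  Ȟ^1(U;F) ≅ Z^2,  Ȟ^2(U;F) ≅ 0


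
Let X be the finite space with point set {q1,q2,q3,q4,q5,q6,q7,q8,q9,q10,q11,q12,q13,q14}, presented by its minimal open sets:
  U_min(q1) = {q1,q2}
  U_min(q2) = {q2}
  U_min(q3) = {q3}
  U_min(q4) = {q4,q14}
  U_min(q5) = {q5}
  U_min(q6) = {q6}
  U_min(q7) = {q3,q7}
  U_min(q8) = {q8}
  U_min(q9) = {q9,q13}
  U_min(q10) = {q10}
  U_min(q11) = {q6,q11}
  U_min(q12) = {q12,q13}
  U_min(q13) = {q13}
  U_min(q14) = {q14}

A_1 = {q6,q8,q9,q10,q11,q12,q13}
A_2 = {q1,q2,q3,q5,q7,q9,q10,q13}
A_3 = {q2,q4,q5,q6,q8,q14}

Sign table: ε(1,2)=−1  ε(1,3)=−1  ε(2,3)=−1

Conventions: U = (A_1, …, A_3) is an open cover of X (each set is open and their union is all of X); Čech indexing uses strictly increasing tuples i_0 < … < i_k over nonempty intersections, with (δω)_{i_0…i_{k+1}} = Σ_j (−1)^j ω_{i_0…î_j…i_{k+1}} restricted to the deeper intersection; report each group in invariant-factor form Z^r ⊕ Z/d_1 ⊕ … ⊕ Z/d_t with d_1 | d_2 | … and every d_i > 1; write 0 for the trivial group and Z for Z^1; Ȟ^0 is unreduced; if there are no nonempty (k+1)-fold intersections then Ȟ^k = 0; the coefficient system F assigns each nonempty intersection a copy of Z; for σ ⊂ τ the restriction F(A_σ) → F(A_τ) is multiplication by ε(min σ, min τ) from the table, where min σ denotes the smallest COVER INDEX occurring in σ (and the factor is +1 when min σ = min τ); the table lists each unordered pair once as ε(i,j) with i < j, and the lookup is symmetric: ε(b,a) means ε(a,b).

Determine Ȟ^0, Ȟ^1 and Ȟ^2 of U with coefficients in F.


nerve of the cover:
  A12={q9,q10,q13} A13={q6,q8} A23={q2,q5}
C dims 3,3; δ0: rk 3, SNF 1^2·2
Ȟ^0 = (3 − 3) − 0 = 0, so Ȟ^0 ≅ 0
Ȟ^1 = (3 − 0) − 3 = 0 plus torsion [2], so Ȟ^1 ≅ Z/2
Ȟ^2 = (0 − 0) − 0 = 0, so Ȟ^2 ≅ 0

Ȟ^0 = 0; Ȟ^1 = Z/2; Ȟ^2 = 0


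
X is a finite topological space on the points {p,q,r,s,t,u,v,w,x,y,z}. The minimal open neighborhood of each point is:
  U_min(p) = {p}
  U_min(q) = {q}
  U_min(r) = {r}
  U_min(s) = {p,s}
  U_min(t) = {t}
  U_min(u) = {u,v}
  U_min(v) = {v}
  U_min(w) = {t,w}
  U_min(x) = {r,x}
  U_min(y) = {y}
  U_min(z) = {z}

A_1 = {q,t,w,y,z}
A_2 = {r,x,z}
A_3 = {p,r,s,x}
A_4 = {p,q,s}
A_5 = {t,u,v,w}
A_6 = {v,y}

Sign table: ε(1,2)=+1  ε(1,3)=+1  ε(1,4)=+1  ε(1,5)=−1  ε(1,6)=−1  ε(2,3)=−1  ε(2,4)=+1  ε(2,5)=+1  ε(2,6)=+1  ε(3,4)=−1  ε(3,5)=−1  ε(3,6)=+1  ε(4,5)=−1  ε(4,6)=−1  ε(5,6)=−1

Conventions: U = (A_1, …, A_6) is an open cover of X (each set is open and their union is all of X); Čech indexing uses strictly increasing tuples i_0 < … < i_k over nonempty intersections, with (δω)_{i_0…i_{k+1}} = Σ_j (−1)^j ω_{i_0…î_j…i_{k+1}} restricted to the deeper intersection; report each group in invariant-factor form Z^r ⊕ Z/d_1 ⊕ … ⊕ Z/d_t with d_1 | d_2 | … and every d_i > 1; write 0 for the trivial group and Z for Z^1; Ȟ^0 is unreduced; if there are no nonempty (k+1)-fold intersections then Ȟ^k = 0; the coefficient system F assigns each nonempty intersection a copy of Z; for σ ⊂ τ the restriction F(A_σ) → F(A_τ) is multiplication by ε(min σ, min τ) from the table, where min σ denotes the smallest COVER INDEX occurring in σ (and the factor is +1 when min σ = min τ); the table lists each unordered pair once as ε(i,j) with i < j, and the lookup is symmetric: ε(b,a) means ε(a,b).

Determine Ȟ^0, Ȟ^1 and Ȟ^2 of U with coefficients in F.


Ȟ^0 = 0; Ȟ^1 = Z ⊕ Z/2; Ȟ^2 = 0

nerve simplices:
  A12={z} A14={q} A15={t,w} A16={y} A23={r,x} A34={p,s} A56={v}
C dims 6,7; δ0: rk 6, SNF 1^5·2
degree 0: 6−6−0 = 0 → Ȟ^0 ≅ 0
degree 1: 7−0−6 = 1 plus torsion [2] → Ȟ^1 ≅ Z ⊕ Z/2
degree 2: 0−0−0 = 0 → Ȟ^2 ≅ 0
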